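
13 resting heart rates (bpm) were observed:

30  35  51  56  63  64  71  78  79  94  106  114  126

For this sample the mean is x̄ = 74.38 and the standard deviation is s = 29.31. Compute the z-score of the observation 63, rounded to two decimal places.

z = (63 − 74.38) / 29.31 = -0.39.

-0.39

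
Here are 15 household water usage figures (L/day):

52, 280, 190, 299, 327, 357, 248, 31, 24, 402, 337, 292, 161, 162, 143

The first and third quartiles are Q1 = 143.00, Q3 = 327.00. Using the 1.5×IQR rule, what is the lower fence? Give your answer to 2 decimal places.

-133.00

IQR = Q3 − Q1 = 327.00 − 143.00 = 184.00.
Lower fence = Q1 − 1.5·IQR = 143.00 − 276.00 = -133.00.
Upper fence = Q3 + 1.5·IQR = 327.00 + 276.00 = 603.00.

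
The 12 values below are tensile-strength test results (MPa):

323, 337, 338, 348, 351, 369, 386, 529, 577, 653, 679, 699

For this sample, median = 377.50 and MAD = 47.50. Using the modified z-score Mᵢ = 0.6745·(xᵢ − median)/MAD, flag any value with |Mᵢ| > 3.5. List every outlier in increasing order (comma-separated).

|Mᵢ| > 3.5 ⇔ |xᵢ − 377.50| > 3.5·47.50/0.6745 = 246.48.
So outliers lie outside [131.02, 623.98].
653: M = 3.91 → outlier.
679: M = 4.28 → outlier.
699: M = 4.57 → outlier.

653, 679, 699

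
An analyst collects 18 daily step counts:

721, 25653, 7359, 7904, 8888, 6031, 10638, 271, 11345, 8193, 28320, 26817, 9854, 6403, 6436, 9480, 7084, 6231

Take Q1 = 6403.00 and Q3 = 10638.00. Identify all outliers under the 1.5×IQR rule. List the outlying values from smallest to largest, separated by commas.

25653, 26817, 28320

IQR = Q3 − Q1 = 10638.00 − 6403.00 = 4235.00.
Lower fence = Q1 − 1.5·IQR = 6403.00 − 6352.50 = 50.50.
Upper fence = Q3 + 1.5·IQR = 10638.00 + 6352.50 = 16990.50.
25653 > 16990.50 → outlier.
26817 > 16990.50 → outlier.
28320 > 16990.50 → outlier.
All remaining values lie within [50.50, 16990.50].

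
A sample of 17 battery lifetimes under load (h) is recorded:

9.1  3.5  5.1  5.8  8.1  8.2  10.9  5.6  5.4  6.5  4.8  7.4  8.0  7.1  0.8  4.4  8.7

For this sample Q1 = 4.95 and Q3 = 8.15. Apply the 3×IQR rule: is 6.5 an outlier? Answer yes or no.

no

IQR = Q3 − Q1 = 8.15 − 4.95 = 3.20.
Lower fence = Q1 − 3·IQR = 4.95 − 9.60 = -4.65.
Upper fence = Q3 + 3·IQR = 8.15 + 9.60 = 17.75.
6.5 lies within [-4.65, 17.75].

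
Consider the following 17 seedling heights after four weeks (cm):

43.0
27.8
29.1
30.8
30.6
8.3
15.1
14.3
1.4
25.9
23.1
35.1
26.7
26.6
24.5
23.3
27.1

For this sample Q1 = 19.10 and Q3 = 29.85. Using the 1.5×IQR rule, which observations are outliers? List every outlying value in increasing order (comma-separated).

1.4

IQR = Q3 − Q1 = 29.85 − 19.10 = 10.75.
Lower fence = Q1 − 1.5·IQR = 19.10 − 16.125 = 2.975.
Upper fence = Q3 + 1.5·IQR = 29.85 + 16.125 = 45.975.
1.4 < 2.975 → outlier.
All remaining values lie within [2.975, 45.975].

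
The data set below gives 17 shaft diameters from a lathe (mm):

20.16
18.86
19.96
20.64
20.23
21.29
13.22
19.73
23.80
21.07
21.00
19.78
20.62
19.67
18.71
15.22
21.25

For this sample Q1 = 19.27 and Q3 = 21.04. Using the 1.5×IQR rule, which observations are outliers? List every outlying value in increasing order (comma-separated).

13.22, 15.22, 23.80

IQR = Q3 − Q1 = 21.04 − 19.27 = 1.77.
Lower fence = Q1 − 1.5·IQR = 19.27 − 2.655 = 16.615.
Upper fence = Q3 + 1.5·IQR = 21.04 + 2.655 = 23.695.
13.22 < 16.615 → outlier.
15.22 < 16.615 → outlier.
23.80 > 23.695 → outlier.
All remaining values lie within [16.615, 23.695].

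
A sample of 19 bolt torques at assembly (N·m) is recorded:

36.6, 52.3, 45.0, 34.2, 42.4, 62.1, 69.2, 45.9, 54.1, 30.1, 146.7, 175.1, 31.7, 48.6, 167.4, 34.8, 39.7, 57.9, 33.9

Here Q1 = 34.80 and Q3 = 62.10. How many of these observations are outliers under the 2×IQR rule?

IQR = 27.30; fences at 34.80 − 54.60 = -19.80 and 62.10 + 54.60 = 116.70.
Outside the cutoffs: 146.7, 167.4, 175.1.

3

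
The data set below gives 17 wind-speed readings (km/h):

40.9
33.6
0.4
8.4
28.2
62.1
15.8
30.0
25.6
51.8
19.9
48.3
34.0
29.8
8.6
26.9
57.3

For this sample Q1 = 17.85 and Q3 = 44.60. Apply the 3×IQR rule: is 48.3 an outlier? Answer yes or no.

no

IQR = Q3 − Q1 = 44.60 − 17.85 = 26.75.
Lower fence = Q1 − 3·IQR = 17.85 − 80.25 = -62.40.
Upper fence = Q3 + 3·IQR = 44.60 + 80.25 = 124.85.
48.3 lies within [-62.40, 124.85].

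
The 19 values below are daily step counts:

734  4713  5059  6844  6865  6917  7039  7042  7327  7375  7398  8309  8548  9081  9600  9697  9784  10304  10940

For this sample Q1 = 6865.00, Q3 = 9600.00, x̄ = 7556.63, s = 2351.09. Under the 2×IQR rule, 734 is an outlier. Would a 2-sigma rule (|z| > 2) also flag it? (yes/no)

yes

z = (734 − 7556.63) / 2351.09 = -2.90.
|z| = 2.90 > 2.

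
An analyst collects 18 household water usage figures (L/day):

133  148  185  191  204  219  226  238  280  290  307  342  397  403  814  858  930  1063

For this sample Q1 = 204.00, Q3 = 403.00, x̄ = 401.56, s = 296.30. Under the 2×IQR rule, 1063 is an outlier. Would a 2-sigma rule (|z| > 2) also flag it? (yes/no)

z = (1063 − 401.56) / 296.30 = 2.23.
|z| = 2.23 > 2.

yes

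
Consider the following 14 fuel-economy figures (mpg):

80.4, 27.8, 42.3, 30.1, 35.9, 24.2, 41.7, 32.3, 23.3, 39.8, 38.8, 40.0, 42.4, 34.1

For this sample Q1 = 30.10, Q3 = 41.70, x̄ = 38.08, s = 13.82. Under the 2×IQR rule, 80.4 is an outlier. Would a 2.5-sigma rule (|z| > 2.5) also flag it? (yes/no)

yes

z = (80.4 − 38.08) / 13.82 = 3.06.
|z| = 3.06 > 2.5.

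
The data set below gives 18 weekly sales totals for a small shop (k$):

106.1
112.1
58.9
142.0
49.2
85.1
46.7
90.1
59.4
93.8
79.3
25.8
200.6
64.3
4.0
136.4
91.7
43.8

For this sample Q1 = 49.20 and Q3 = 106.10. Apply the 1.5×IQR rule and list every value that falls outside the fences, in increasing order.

IQR = Q3 − Q1 = 106.10 − 49.20 = 56.90.
Lower fence = Q1 − 1.5·IQR = 49.20 − 85.35 = -36.15.
Upper fence = Q3 + 1.5·IQR = 106.10 + 85.35 = 191.45.
200.6 > 191.45 → outlier.
All remaining values lie within [-36.15, 191.45].

200.6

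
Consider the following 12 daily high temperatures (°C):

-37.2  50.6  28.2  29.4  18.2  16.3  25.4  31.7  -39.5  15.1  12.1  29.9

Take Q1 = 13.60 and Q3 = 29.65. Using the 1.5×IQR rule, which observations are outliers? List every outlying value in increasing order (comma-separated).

IQR = Q3 − Q1 = 29.65 − 13.60 = 16.05.
Lower fence = Q1 − 1.5·IQR = 13.60 − 24.075 = -10.475.
Upper fence = Q3 + 1.5·IQR = 29.65 + 24.075 = 53.725.
-39.5 < -10.475 → outlier.
-37.2 < -10.475 → outlier.
All remaining values lie within [-10.475, 53.725].

-39.5, -37.2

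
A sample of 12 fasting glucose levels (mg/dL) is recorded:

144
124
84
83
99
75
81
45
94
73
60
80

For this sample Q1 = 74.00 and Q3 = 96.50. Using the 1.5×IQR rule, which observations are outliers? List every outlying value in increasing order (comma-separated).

144

IQR = Q3 − Q1 = 96.50 − 74.00 = 22.50.
Lower fence = Q1 − 1.5·IQR = 74.00 − 33.75 = 40.25.
Upper fence = Q3 + 1.5·IQR = 96.50 + 33.75 = 130.25.
144 > 130.25 → outlier.
All remaining values lie within [40.25, 130.25].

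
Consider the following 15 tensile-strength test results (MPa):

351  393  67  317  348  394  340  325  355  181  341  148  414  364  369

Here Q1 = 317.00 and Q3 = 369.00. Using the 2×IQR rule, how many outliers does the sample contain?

IQR = 52.00; fences at 317.00 − 104.00 = 213.00 and 369.00 + 104.00 = 473.00.
Outside the cutoffs: 67, 148, 181.

3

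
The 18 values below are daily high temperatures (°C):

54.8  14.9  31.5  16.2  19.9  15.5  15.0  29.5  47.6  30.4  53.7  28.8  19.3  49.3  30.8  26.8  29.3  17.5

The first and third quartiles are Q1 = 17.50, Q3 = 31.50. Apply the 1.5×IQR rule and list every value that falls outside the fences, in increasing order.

53.7, 54.8

IQR = Q3 − Q1 = 31.50 − 17.50 = 14.00.
Lower fence = Q1 − 1.5·IQR = 17.50 − 21.00 = -3.50.
Upper fence = Q3 + 1.5·IQR = 31.50 + 21.00 = 52.50.
53.7 > 52.50 → outlier.
54.8 > 52.50 → outlier.
All remaining values lie within [-3.50, 52.50].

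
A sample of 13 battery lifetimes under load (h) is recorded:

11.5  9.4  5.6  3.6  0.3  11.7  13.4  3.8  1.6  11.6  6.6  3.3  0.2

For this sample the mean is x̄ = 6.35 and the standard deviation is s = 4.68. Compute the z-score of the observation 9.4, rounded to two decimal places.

z = (9.4 − 6.35) / 4.68 = 0.65.

0.65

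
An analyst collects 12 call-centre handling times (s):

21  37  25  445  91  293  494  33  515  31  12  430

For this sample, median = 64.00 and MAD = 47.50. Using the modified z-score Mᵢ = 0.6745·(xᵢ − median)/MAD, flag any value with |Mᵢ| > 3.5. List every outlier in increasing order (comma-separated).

430, 445, 494, 515

|Mᵢ| > 3.5 ⇔ |xᵢ − 64.00| > 3.5·47.50/0.6745 = 246.48.
So outliers lie outside [-182.48, 310.48].
430: M = 5.20 → outlier.
445: M = 5.41 → outlier.
494: M = 6.11 → outlier.
515: M = 6.40 → outlier.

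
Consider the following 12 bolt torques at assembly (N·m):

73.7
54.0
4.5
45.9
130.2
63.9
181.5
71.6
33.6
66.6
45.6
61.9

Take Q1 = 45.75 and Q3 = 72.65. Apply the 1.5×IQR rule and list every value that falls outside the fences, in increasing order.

IQR = Q3 − Q1 = 72.65 − 45.75 = 26.90.
Lower fence = Q1 − 1.5·IQR = 45.75 − 40.35 = 5.40.
Upper fence = Q3 + 1.5·IQR = 72.65 + 40.35 = 113.00.
4.5 < 5.40 → outlier.
130.2 > 113.00 → outlier.
181.5 > 113.00 → outlier.
All remaining values lie within [5.40, 113.00].

4.5, 130.2, 181.5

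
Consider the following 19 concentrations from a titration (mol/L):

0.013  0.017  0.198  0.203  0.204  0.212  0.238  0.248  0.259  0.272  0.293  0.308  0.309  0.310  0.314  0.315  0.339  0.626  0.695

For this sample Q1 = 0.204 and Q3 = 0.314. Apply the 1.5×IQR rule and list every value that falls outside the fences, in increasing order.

0.013, 0.017, 0.626, 0.695

IQR = Q3 − Q1 = 0.314 − 0.204 = 0.110.
Lower fence = Q1 − 1.5·IQR = 0.204 − 0.165 = 0.039.
Upper fence = Q3 + 1.5·IQR = 0.314 + 0.165 = 0.479.
0.013 < 0.039 → outlier.
0.017 < 0.039 → outlier.
0.626 > 0.479 → outlier.
0.695 > 0.479 → outlier.
All remaining values lie within [0.039, 0.479].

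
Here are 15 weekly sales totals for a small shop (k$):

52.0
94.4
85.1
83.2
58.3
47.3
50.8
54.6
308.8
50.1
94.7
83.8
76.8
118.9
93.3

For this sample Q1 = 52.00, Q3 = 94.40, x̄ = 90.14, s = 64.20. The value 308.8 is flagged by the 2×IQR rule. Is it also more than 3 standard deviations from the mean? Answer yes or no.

z = (308.8 − 90.14) / 64.20 = 3.41.
|z| = 3.41 > 3.

yes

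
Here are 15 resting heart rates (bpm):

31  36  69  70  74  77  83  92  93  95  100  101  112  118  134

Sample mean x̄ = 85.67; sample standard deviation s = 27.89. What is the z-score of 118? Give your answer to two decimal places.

z = (118 − 85.67) / 27.89 = 1.16.

1.16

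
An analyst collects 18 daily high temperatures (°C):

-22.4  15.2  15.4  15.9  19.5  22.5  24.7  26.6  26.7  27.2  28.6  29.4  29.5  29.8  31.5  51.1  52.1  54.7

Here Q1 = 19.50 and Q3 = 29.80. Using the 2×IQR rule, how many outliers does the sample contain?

IQR = 10.30; fences at 19.50 − 20.60 = -1.10 and 29.80 + 20.60 = 50.40.
Outside the cutoffs: -22.4, 51.1, 52.1, 54.7.

4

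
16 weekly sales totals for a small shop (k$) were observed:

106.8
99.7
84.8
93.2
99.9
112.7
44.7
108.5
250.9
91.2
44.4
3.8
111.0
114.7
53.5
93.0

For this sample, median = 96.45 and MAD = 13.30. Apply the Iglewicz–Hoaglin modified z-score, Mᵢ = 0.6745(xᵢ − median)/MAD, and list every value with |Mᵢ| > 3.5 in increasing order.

3.8, 250.9

|Mᵢ| > 3.5 ⇔ |xᵢ − 96.45| > 3.5·13.30/0.6745 = 69.01.
So outliers lie outside [27.44, 165.46].
3.8: M = -4.70 → outlier.
250.9: M = 7.83 → outlier.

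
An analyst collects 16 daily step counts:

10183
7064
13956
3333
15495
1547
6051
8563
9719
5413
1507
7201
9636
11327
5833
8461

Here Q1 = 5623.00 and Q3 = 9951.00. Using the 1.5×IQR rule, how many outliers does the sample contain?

0

IQR = 4328.00; fences at 5623.00 − 6492.00 = -869.00 and 9951.00 + 6492.00 = 16443.00.
Every value lies within the cutoffs.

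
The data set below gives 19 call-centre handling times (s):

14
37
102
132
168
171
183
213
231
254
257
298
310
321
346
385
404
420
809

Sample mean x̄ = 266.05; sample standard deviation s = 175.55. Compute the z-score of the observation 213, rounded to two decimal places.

z = (213 − 266.05) / 175.55 = -0.30.

-0.30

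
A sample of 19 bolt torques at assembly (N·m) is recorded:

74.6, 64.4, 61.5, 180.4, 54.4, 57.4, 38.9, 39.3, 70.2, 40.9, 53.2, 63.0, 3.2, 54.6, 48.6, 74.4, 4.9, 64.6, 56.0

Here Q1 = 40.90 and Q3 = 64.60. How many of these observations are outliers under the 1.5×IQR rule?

IQR = 23.70; fences at 40.90 − 35.55 = 5.35 and 64.60 + 35.55 = 100.15.
Outside the cutoffs: 3.2, 4.9, 180.4.

3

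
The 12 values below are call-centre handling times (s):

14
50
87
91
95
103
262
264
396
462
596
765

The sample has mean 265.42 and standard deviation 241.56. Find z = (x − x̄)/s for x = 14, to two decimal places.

-1.04

z = (14 − 265.42) / 241.56 = -1.04.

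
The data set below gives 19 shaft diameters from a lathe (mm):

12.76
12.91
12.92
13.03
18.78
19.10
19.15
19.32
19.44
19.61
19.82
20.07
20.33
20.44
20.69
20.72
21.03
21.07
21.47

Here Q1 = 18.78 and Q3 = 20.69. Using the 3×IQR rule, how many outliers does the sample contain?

4

IQR = 1.91; fences at 18.78 − 5.73 = 13.05 and 20.69 + 5.73 = 26.42.
Outside the cutoffs: 12.76, 12.91, 12.92, 13.03.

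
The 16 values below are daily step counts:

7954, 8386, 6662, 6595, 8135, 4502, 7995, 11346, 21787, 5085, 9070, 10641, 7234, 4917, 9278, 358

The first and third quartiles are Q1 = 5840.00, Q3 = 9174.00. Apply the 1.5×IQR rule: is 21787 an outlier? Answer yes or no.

IQR = Q3 − Q1 = 9174.00 − 5840.00 = 3334.00.
Lower fence = Q1 − 1.5·IQR = 5840.00 − 5001.00 = 839.00.
Upper fence = Q3 + 1.5·IQR = 9174.00 + 5001.00 = 14175.00.
21787 lies above the upper fence.

yes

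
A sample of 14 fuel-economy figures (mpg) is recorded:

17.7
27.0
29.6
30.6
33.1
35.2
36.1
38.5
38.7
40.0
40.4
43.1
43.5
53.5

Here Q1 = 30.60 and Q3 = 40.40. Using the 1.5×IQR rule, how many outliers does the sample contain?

0

IQR = 9.80; fences at 30.60 − 14.70 = 15.90 and 40.40 + 14.70 = 55.10.
Every value lies within the cutoffs.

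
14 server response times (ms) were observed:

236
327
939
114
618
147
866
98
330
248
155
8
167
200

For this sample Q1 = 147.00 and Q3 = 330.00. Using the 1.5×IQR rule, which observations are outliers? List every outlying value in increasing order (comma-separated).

IQR = Q3 − Q1 = 330.00 − 147.00 = 183.00.
Lower fence = Q1 − 1.5·IQR = 147.00 − 274.50 = -127.50.
Upper fence = Q3 + 1.5·IQR = 330.00 + 274.50 = 604.50.
618 > 604.50 → outlier.
866 > 604.50 → outlier.
939 > 604.50 → outlier.
All remaining values lie within [-127.50, 604.50].

618, 866, 939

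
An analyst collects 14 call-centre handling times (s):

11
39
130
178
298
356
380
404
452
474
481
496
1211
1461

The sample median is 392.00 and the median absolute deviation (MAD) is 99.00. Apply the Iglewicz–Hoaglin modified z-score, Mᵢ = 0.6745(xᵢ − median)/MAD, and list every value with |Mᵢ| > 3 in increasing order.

|Mᵢ| > 3 ⇔ |xᵢ − 392.00| > 3·99.00/0.6745 = 440.33.
So outliers lie outside [-48.33, 832.33].
1211: M = 5.58 → outlier.
1461: M = 7.28 → outlier.

1211, 1461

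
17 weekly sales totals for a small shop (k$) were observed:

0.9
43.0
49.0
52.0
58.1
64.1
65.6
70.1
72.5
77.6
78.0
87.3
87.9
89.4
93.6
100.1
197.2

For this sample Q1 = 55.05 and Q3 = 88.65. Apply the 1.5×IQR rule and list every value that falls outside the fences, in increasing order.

0.9, 197.2

IQR = Q3 − Q1 = 88.65 − 55.05 = 33.60.
Lower fence = Q1 − 1.5·IQR = 55.05 − 50.40 = 4.65.
Upper fence = Q3 + 1.5·IQR = 88.65 + 50.40 = 139.05.
0.9 < 4.65 → outlier.
197.2 > 139.05 → outlier.
All remaining values lie within [4.65, 139.05].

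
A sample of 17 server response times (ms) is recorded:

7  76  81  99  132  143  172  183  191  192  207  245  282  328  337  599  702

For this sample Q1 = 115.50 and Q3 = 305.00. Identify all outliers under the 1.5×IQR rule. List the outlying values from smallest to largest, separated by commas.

IQR = Q3 − Q1 = 305.00 − 115.50 = 189.50.
Lower fence = Q1 − 1.5·IQR = 115.50 − 284.25 = -168.75.
Upper fence = Q3 + 1.5·IQR = 305.00 + 284.25 = 589.25.
599 > 589.25 → outlier.
702 > 589.25 → outlier.
All remaining values lie within [-168.75, 589.25].

599, 702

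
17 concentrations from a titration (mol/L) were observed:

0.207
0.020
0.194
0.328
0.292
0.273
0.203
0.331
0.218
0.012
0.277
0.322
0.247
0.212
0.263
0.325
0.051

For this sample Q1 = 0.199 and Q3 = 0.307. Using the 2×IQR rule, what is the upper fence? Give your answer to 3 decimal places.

IQR = Q3 − Q1 = 0.307 − 0.199 = 0.108.
Lower fence = Q1 − 2·IQR = 0.199 − 0.216 = -0.017.
Upper fence = Q3 + 2·IQR = 0.307 + 0.216 = 0.523.

0.523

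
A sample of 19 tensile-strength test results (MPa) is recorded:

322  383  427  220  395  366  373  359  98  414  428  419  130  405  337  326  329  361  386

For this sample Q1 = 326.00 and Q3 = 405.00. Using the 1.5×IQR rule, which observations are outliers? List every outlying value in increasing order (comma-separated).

IQR = Q3 − Q1 = 405.00 − 326.00 = 79.00.
Lower fence = Q1 − 1.5·IQR = 326.00 − 118.50 = 207.50.
Upper fence = Q3 + 1.5·IQR = 405.00 + 118.50 = 523.50.
98 < 207.50 → outlier.
130 < 207.50 → outlier.
All remaining values lie within [207.50, 523.50].

98, 130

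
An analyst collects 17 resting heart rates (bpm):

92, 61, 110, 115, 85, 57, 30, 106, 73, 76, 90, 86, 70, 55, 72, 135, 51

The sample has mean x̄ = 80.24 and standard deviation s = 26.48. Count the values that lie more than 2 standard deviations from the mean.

Cutoffs: x̄ ± 2s = [27.28, 133.20].
Outside the cutoffs: 135.

1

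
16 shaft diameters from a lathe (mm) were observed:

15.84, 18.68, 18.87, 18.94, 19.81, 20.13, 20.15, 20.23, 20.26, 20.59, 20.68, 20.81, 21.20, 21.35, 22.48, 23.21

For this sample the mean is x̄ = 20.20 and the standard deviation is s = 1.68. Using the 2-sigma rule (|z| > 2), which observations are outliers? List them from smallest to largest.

15.84

Cutoffs at x̄ ± 2s: 20.20 ± 2·1.68 = [16.84, 23.56].
15.84: z = -2.60, |z| > 2 → outlier.
Every other value lies within [16.84, 23.56].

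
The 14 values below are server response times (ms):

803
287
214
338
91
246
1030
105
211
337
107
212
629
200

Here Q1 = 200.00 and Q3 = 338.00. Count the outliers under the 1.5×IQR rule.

3

IQR = 138.00; fences at 200.00 − 207.00 = -7.00 and 338.00 + 207.00 = 545.00.
Outside the cutoffs: 629, 803, 1030.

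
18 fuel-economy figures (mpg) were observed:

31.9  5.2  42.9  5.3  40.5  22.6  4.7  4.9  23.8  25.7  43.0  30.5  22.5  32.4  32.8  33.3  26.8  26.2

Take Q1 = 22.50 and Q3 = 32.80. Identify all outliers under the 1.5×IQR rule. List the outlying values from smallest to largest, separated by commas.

IQR = Q3 − Q1 = 32.80 − 22.50 = 10.30.
Lower fence = Q1 − 1.5·IQR = 22.50 − 15.45 = 7.05.
Upper fence = Q3 + 1.5·IQR = 32.80 + 15.45 = 48.25.
4.7 < 7.05 → outlier.
4.9 < 7.05 → outlier.
5.2 < 7.05 → outlier.
5.3 < 7.05 → outlier.
All remaining values lie within [7.05, 48.25].

4.7, 4.9, 5.2, 5.3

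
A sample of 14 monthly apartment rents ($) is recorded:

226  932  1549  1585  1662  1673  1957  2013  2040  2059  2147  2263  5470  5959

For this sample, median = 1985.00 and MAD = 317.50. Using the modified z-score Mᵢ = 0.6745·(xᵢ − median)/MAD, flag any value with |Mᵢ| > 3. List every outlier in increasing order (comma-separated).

226, 5470, 5959

|Mᵢ| > 3 ⇔ |xᵢ − 1985.00| > 3·317.50/0.6745 = 1412.16.
So outliers lie outside [572.84, 3397.16].
226: M = -3.74 → outlier.
5470: M = 7.40 → outlier.
5959: M = 8.44 → outlier.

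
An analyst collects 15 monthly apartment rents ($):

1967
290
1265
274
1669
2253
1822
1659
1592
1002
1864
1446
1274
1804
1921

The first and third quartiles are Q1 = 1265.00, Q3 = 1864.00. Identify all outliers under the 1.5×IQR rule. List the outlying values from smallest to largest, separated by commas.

274, 290

IQR = Q3 − Q1 = 1864.00 − 1265.00 = 599.00.
Lower fence = Q1 − 1.5·IQR = 1265.00 − 898.50 = 366.50.
Upper fence = Q3 + 1.5·IQR = 1864.00 + 898.50 = 2762.50.
274 < 366.50 → outlier.
290 < 366.50 → outlier.
All remaining values lie within [366.50, 2762.50].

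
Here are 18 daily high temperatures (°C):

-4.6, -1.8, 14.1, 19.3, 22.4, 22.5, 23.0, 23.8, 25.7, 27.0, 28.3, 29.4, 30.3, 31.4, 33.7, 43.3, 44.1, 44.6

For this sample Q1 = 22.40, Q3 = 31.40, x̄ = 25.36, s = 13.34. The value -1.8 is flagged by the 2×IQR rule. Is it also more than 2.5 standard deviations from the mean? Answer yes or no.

no

z = (-1.8 − 25.36) / 13.34 = -2.04.
|z| = 2.04 ≤ 2.5.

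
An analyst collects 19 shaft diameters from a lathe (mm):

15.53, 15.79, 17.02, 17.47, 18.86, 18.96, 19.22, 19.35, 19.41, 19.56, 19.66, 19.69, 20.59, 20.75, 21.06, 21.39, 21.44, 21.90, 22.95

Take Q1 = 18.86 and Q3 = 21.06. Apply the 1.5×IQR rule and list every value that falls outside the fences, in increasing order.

IQR = Q3 − Q1 = 21.06 − 18.86 = 2.20.
Lower fence = Q1 − 1.5·IQR = 18.86 − 3.30 = 15.56.
Upper fence = Q3 + 1.5·IQR = 21.06 + 3.30 = 24.36.
15.53 < 15.56 → outlier.
All remaining values lie within [15.56, 24.36].

15.53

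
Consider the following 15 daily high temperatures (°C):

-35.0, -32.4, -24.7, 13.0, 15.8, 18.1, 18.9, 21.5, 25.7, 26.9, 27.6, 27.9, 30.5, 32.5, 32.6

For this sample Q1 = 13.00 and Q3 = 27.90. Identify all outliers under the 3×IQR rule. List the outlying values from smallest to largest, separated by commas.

-35.0, -32.4

IQR = Q3 − Q1 = 27.90 − 13.00 = 14.90.
Lower fence = Q1 − 3·IQR = 13.00 − 44.70 = -31.70.
Upper fence = Q3 + 3·IQR = 27.90 + 44.70 = 72.60.
-35.0 < -31.70 → outlier.
-32.4 < -31.70 → outlier.
All remaining values lie within [-31.70, 72.60].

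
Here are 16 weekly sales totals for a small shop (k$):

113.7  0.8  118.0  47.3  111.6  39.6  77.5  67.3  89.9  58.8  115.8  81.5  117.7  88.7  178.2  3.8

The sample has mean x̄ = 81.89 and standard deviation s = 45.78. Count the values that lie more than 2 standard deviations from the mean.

Cutoffs: x̄ ± 2s = [-9.67, 173.45].
Outside the cutoffs: 178.2.

1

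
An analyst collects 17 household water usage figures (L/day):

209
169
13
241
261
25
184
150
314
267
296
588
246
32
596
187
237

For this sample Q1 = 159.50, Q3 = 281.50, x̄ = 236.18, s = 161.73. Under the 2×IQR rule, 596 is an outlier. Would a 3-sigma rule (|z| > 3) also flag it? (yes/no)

no

z = (596 − 236.18) / 161.73 = 2.22.
|z| = 2.22 ≤ 3.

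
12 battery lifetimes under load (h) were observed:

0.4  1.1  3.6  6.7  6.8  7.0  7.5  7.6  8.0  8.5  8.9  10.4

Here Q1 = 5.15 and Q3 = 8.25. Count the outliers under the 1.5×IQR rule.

1

IQR = 3.10; fences at 5.15 − 4.65 = 0.50 and 8.25 + 4.65 = 12.90.
Outside the cutoffs: 0.4.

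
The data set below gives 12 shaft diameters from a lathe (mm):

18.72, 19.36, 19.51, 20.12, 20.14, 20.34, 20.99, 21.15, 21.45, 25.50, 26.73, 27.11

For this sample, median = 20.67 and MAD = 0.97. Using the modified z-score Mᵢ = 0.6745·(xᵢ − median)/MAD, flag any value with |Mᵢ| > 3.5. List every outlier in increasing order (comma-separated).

26.73, 27.11

|Mᵢ| > 3.5 ⇔ |xᵢ − 20.67| > 3.5·0.97/0.6745 = 5.03.
So outliers lie outside [15.64, 25.70].
26.73: M = 4.21 → outlier.
27.11: M = 4.48 → outlier.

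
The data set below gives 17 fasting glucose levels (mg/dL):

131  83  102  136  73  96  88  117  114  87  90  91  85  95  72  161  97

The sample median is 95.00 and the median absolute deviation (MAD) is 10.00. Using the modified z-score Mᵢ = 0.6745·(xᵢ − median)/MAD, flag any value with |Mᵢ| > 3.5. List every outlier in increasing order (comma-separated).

|Mᵢ| > 3.5 ⇔ |xᵢ − 95.00| > 3.5·10.00/0.6745 = 51.89.
So outliers lie outside [43.11, 146.89].
161: M = 4.45 → outlier.

161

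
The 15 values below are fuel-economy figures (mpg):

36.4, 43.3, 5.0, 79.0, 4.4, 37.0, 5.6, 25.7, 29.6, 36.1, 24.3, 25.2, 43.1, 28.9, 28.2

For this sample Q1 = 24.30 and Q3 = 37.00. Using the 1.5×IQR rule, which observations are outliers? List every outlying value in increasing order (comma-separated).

4.4, 5.0, 79.0

IQR = Q3 − Q1 = 37.00 − 24.30 = 12.70.
Lower fence = Q1 − 1.5·IQR = 24.30 − 19.05 = 5.25.
Upper fence = Q3 + 1.5·IQR = 37.00 + 19.05 = 56.05.
4.4 < 5.25 → outlier.
5.0 < 5.25 → outlier.
79.0 > 56.05 → outlier.
All remaining values lie within [5.25, 56.05].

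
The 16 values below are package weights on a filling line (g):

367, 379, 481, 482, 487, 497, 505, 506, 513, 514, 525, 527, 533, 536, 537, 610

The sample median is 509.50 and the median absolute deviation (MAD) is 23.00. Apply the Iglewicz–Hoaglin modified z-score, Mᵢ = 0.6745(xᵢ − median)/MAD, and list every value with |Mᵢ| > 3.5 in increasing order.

|Mᵢ| > 3.5 ⇔ |xᵢ − 509.50| > 3.5·23.00/0.6745 = 119.35.
So outliers lie outside [390.15, 628.85].
367: M = -4.18 → outlier.
379: M = -3.83 → outlier.

367, 379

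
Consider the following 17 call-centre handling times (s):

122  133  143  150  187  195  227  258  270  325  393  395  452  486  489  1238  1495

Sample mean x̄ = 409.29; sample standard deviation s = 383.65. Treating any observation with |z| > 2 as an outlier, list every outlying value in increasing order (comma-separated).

Cutoffs at x̄ ± 2s: 409.29 ± 2·383.65 = [-358.01, 1176.59].
1238: z = 2.16, |z| > 2 → outlier.
1495: z = 2.83, |z| > 2 → outlier.
Every other value lies within [-358.01, 1176.59].

1238, 1495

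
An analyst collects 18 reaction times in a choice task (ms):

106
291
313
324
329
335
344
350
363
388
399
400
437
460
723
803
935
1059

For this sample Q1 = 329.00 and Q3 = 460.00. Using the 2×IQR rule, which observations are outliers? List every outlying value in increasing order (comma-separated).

IQR = Q3 − Q1 = 460.00 − 329.00 = 131.00.
Lower fence = Q1 − 2·IQR = 329.00 − 262.00 = 67.00.
Upper fence = Q3 + 2·IQR = 460.00 + 262.00 = 722.00.
723 > 722.00 → outlier.
803 > 722.00 → outlier.
935 > 722.00 → outlier.
1059 > 722.00 → outlier.
All remaining values lie within [67.00, 722.00].

723, 803, 935, 1059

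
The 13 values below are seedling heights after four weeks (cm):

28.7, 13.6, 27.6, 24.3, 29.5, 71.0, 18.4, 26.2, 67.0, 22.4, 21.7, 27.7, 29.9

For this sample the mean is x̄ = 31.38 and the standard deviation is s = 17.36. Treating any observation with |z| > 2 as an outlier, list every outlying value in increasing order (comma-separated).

Cutoffs at x̄ ± 2s: 31.38 ± 2·17.36 = [-3.34, 66.10].
67.0: z = 2.05, |z| > 2 → outlier.
71.0: z = 2.28, |z| > 2 → outlier.
Every other value lies within [-3.34, 66.10].

67.0, 71.0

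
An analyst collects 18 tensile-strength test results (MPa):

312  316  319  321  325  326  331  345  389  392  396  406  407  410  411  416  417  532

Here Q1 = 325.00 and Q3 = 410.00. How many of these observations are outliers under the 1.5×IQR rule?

0

IQR = 85.00; fences at 325.00 − 127.50 = 197.50 and 410.00 + 127.50 = 537.50.
Every value lies within the cutoffs.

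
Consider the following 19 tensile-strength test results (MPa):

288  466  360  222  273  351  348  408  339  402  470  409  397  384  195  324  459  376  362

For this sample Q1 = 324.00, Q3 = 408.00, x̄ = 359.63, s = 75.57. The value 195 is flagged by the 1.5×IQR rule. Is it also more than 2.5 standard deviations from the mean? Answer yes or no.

z = (195 − 359.63) / 75.57 = -2.18.
|z| = 2.18 ≤ 2.5.

no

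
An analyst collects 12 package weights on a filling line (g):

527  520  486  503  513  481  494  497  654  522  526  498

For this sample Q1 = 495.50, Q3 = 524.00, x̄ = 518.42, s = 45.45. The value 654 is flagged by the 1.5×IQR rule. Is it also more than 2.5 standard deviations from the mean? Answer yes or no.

z = (654 − 518.42) / 45.45 = 2.98.
|z| = 2.98 > 2.5.

yes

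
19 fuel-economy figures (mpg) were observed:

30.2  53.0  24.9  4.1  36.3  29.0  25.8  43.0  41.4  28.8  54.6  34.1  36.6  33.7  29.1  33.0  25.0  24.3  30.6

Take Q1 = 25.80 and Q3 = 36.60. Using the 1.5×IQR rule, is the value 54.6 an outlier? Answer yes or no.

IQR = Q3 − Q1 = 36.60 − 25.80 = 10.80.
Lower fence = Q1 − 1.5·IQR = 25.80 − 16.20 = 9.60.
Upper fence = Q3 + 1.5·IQR = 36.60 + 16.20 = 52.80.
54.6 lies above the upper fence.

yes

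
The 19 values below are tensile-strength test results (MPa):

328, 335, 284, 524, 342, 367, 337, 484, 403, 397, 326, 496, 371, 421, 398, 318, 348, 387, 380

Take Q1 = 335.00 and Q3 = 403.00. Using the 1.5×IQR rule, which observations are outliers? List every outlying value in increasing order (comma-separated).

IQR = Q3 − Q1 = 403.00 − 335.00 = 68.00.
Lower fence = Q1 − 1.5·IQR = 335.00 − 102.00 = 233.00.
Upper fence = Q3 + 1.5·IQR = 403.00 + 102.00 = 505.00.
524 > 505.00 → outlier.
All remaining values lie within [233.00, 505.00].

524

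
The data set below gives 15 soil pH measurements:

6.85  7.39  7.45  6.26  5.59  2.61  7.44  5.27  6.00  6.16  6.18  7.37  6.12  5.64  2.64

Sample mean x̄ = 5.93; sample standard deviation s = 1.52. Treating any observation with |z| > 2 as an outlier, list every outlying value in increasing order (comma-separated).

Cutoffs at x̄ ± 2s: 5.93 ± 2·1.52 = [2.89, 8.97].
2.61: z = -2.18, |z| > 2 → outlier.
2.64: z = -2.16, |z| > 2 → outlier.
Every other value lies within [2.89, 8.97].

2.61, 2.64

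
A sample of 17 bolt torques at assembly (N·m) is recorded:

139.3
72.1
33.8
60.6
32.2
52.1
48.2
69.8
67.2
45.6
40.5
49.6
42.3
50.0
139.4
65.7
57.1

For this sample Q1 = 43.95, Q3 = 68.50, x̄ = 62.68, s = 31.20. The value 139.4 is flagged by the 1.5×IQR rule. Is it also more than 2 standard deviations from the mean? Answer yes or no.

yes

z = (139.4 − 62.68) / 31.20 = 2.46.
|z| = 2.46 > 2.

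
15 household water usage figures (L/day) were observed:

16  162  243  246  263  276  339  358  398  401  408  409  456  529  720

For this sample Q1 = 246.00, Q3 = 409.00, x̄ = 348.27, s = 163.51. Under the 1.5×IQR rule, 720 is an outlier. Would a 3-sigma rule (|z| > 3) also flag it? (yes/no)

z = (720 − 348.27) / 163.51 = 2.27.
|z| = 2.27 ≤ 3.

no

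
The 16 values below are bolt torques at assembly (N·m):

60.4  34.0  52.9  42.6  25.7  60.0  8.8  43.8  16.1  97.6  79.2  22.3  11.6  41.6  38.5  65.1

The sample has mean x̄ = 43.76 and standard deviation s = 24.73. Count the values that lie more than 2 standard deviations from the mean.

1

Cutoffs: x̄ ± 2s = [-5.70, 93.22].
Outside the cutoffs: 97.6.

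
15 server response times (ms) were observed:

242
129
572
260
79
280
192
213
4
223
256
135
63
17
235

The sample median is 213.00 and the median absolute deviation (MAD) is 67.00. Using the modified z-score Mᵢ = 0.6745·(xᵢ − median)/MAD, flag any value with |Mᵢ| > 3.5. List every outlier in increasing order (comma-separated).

|Mᵢ| > 3.5 ⇔ |xᵢ − 213.00| > 3.5·67.00/0.6745 = 347.66.
So outliers lie outside [-134.66, 560.66].
572: M = 3.61 → outlier.

572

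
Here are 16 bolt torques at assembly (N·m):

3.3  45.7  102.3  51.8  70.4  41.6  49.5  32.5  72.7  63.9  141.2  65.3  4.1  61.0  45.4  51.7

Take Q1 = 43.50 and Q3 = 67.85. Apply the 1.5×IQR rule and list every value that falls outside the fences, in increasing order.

3.3, 4.1, 141.2

IQR = Q3 − Q1 = 67.85 − 43.50 = 24.35.
Lower fence = Q1 − 1.5·IQR = 43.50 − 36.525 = 6.975.
Upper fence = Q3 + 1.5·IQR = 67.85 + 36.525 = 104.375.
3.3 < 6.975 → outlier.
4.1 < 6.975 → outlier.
141.2 > 104.375 → outlier.
All remaining values lie within [6.975, 104.375].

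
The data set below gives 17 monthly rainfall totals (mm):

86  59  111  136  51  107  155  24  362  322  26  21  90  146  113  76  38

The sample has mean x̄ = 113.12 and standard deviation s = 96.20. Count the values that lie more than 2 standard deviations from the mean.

2

Cutoffs: x̄ ± 2s = [-79.28, 305.52].
Outside the cutoffs: 322, 362.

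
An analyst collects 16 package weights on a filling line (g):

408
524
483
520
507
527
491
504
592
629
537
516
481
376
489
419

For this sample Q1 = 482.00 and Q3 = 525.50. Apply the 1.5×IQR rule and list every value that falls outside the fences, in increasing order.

IQR = Q3 − Q1 = 525.50 − 482.00 = 43.50.
Lower fence = Q1 − 1.5·IQR = 482.00 − 65.25 = 416.75.
Upper fence = Q3 + 1.5·IQR = 525.50 + 65.25 = 590.75.
376 < 416.75 → outlier.
408 < 416.75 → outlier.
592 > 590.75 → outlier.
629 > 590.75 → outlier.
All remaining values lie within [416.75, 590.75].

376, 408, 592, 629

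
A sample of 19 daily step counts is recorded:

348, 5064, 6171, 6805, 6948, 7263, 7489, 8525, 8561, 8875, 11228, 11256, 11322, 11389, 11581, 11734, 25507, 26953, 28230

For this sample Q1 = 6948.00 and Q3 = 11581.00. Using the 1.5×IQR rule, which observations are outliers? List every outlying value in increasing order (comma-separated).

IQR = Q3 − Q1 = 11581.00 − 6948.00 = 4633.00.
Lower fence = Q1 − 1.5·IQR = 6948.00 − 6949.50 = -1.50.
Upper fence = Q3 + 1.5·IQR = 11581.00 + 6949.50 = 18530.50.
25507 > 18530.50 → outlier.
26953 > 18530.50 → outlier.
28230 > 18530.50 → outlier.
All remaining values lie within [-1.50, 18530.50].

25507, 26953, 28230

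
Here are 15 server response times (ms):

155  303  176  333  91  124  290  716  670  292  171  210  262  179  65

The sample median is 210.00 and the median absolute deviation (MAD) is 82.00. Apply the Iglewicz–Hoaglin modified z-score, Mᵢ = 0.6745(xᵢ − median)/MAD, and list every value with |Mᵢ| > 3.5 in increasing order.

670, 716

|Mᵢ| > 3.5 ⇔ |xᵢ − 210.00| > 3.5·82.00/0.6745 = 425.50.
So outliers lie outside [-215.50, 635.50].
670: M = 3.78 → outlier.
716: M = 4.16 → outlier.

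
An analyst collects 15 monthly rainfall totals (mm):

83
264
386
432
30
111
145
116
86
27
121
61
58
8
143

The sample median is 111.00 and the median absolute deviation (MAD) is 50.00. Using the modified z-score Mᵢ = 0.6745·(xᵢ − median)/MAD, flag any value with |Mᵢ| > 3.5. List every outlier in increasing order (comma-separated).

386, 432

|Mᵢ| > 3.5 ⇔ |xᵢ − 111.00| > 3.5·50.00/0.6745 = 259.45.
So outliers lie outside [-148.45, 370.45].
386: M = 3.71 → outlier.
432: M = 4.33 → outlier.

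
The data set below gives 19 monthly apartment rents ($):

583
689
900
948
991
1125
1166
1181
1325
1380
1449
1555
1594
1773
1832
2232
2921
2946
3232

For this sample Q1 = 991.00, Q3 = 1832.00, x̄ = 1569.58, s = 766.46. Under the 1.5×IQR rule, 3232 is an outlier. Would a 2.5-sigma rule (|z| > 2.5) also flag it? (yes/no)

z = (3232 − 1569.58) / 766.46 = 2.17.
|z| = 2.17 ≤ 2.5.

no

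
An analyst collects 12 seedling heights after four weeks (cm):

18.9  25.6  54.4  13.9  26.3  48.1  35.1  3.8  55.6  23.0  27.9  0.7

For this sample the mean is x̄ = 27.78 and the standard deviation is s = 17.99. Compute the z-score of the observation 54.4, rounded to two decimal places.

z = (54.4 − 27.78) / 17.99 = 1.48.

1.48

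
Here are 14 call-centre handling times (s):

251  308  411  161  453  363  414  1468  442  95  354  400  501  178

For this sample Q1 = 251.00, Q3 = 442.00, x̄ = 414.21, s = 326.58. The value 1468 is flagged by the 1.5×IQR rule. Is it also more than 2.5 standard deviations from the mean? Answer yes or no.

yes

z = (1468 − 414.21) / 326.58 = 3.23.
|z| = 3.23 > 2.5.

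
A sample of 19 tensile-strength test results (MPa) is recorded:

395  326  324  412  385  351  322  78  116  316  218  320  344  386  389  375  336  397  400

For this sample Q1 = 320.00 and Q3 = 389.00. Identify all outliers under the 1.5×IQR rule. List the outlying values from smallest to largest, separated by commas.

78, 116

IQR = Q3 − Q1 = 389.00 − 320.00 = 69.00.
Lower fence = Q1 − 1.5·IQR = 320.00 − 103.50 = 216.50.
Upper fence = Q3 + 1.5·IQR = 389.00 + 103.50 = 492.50.
78 < 216.50 → outlier.
116 < 216.50 → outlier.
All remaining values lie within [216.50, 492.50].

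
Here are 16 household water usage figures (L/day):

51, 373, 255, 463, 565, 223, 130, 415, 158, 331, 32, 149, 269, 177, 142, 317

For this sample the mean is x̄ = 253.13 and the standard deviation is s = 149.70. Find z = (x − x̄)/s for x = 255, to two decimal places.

0.01

z = (255 − 253.13) / 149.70 = 0.01.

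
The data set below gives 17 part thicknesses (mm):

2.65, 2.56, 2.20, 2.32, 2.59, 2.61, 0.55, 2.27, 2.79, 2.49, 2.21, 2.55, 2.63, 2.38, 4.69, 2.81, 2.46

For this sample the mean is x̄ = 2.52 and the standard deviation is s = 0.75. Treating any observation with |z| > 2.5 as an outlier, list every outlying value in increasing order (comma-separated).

0.55, 4.69

Cutoffs at x̄ ± 2.5s: 2.52 ± 2.5·0.75 = [0.645, 4.395].
0.55: z = -2.63, |z| > 2.5 → outlier.
4.69: z = 2.89, |z| > 2.5 → outlier.
Every other value lies within [0.645, 4.395].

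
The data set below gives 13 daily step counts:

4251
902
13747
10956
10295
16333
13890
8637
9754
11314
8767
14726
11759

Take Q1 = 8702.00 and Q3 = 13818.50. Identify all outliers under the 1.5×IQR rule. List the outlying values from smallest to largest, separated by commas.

902

IQR = Q3 − Q1 = 13818.50 − 8702.00 = 5116.50.
Lower fence = Q1 − 1.5·IQR = 8702.00 − 7674.75 = 1027.25.
Upper fence = Q3 + 1.5·IQR = 13818.50 + 7674.75 = 21493.25.
902 < 1027.25 → outlier.
All remaining values lie within [1027.25, 21493.25].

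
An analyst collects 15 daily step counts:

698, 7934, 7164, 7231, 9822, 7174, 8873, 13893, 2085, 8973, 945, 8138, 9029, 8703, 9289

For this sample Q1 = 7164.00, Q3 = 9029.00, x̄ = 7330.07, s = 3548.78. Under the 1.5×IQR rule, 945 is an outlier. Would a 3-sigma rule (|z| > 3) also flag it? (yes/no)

z = (945 − 7330.07) / 3548.78 = -1.80.
|z| = 1.80 ≤ 3.

no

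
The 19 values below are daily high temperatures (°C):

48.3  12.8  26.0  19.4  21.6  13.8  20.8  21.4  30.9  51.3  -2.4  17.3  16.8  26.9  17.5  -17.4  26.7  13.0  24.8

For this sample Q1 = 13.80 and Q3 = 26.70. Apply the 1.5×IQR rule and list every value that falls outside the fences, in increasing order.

IQR = Q3 − Q1 = 26.70 − 13.80 = 12.90.
Lower fence = Q1 − 1.5·IQR = 13.80 − 19.35 = -5.55.
Upper fence = Q3 + 1.5·IQR = 26.70 + 19.35 = 46.05.
-17.4 < -5.55 → outlier.
48.3 > 46.05 → outlier.
51.3 > 46.05 → outlier.
All remaining values lie within [-5.55, 46.05].

-17.4, 48.3, 51.3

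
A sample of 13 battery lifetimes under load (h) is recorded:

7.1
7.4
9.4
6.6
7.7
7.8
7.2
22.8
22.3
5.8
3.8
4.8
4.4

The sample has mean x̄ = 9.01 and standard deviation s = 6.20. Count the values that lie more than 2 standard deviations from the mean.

Cutoffs: x̄ ± 2s = [-3.39, 21.41].
Outside the cutoffs: 22.3, 22.8.

2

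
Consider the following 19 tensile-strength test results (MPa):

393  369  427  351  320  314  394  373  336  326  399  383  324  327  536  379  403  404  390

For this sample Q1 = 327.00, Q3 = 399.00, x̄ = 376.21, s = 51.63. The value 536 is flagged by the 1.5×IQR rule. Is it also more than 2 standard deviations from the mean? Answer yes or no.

yes

z = (536 − 376.21) / 51.63 = 3.09.
|z| = 3.09 > 2.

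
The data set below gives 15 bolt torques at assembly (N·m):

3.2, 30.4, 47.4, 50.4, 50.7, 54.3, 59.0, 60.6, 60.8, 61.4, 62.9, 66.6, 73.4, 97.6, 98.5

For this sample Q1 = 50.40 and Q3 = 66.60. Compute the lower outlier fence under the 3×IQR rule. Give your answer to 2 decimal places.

IQR = Q3 − Q1 = 66.60 − 50.40 = 16.20.
Lower fence = Q1 − 3·IQR = 50.40 − 48.60 = 1.80.
Upper fence = Q3 + 3·IQR = 66.60 + 48.60 = 115.20.

1.80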